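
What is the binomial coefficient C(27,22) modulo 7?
6

Using Lucas' theorem:
Write n=27 and k=22 in base 7:
n in base 7: [3, 6]
k in base 7: [3, 1]
C(27,22) mod 7 = ∏ C(n_i, k_i) mod 7
Digit binomials (mod 7): C(3,3) = 1; C(6,1) = 6
Product: 1 × 6 = 6 ≡ 6 (mod 7)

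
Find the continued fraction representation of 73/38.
[1; 1, 11, 1, 2]

Euclidean algorithm steps:
73 = 1 × 38 + 35
38 = 1 × 35 + 3
35 = 11 × 3 + 2
3 = 1 × 2 + 1
2 = 2 × 1 + 0
Continued fraction: [1; 1, 11, 1, 2]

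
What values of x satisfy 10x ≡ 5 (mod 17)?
x ≡ 9 (mod 17)

gcd(10, 17) = 1, which divides 5, so solutions exist.
Find 10^(-1) mod 17 by the extended Euclidean algorithm:
17 = 1 × 10 + 7  ⟹  7 = (1)·17 + (-1)·10
10 = 1 × 7 + 3  ⟹  3 = (-1)·17 + (2)·10
7 = 2 × 3 + 1  ⟹  1 = (3)·17 + (-5)·10
So (-5)·10 ≡ 1 (mod 17), i.e. 10^(-1) ≡ -5 ≡ 12 (mod 17).
x ≡ 12 × 5 = 60 ≡ 9 (mod 17).
Check: 10 × 9 = 90 ≡ 5 (mod 17).
Unique solution: x ≡ 9 (mod 17)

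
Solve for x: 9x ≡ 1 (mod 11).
5

gcd(9, 11) = 1, so the inverse exists.
Extended Euclidean algorithm on (11, 9):
11 = 1 × 9 + 2  ⟹  2 = (1)·11 + (-1)·9
9 = 4 × 2 + 1  ⟹  1 = (-4)·11 + (5)·9
So (5)·9 ≡ 1 (mod 11), i.e. 9^(-1) ≡ 5 (mod 11).
Check: 9 × 5 = 45 ≡ 1 (mod 11)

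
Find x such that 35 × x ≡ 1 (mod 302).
233

gcd(35, 302) = 1, so the inverse exists.
Extended Euclidean algorithm on (302, 35):
302 = 8 × 35 + 22  ⟹  22 = (1)·302 + (-8)·35
35 = 1 × 22 + 13  ⟹  13 = (-1)·302 + (9)·35
22 = 1 × 13 + 9  ⟹  9 = (2)·302 + (-17)·35
13 = 1 × 9 + 4  ⟹  4 = (-3)·302 + (26)·35
9 = 2 × 4 + 1  ⟹  1 = (8)·302 + (-69)·35
So (-69)·35 ≡ 1 (mod 302), i.e. 35^(-1) ≡ -69 ≡ 233 (mod 302).
Check: 35 × 233 = 8155 ≡ 1 (mod 302)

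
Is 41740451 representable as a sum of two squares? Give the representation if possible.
Not possible

Factorization: 41740451 = 73 × 83^3
By Fermat: n is sum of two squares iff every prime p ≡ 3 (mod 4) appears to even power.
Prime(s) ≡ 3 (mod 4) with odd exponent: [(83, 3)]
Therefore 41740451 cannot be expressed as a² + b².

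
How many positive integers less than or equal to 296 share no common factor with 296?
144

296 = 2^3 × 37
φ(n) = n × ∏(1 - 1/p) for each prime p dividing n
φ(296) = 296 × (1 - 1/2) × (1 - 1/37) = 144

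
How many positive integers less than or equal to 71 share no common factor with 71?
70

71 = 71
φ(n) = n × ∏(1 - 1/p) for each prime p dividing n
φ(71) = 71 × (1 - 1/71) = 70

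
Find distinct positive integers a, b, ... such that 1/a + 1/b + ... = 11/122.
1/12 + 1/147 + 1/35868

Greedy algorithm:
11/122: ceiling(122/11) = 12, use 1/12
5/732: ceiling(732/5) = 147, use 1/147
1/35868: ceiling(35868/1) = 35868, use 1/35868
Result: 11/122 = 1/12 + 1/147 + 1/35868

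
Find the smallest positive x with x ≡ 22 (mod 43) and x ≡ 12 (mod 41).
1570

Using Chinese Remainder Theorem:
M = 43 × 41 = 1763
M1 = 41, M2 = 43
y1 = 41^(-1) mod 43 = 21
y2 = 43^(-1) mod 41 = 21
x = (22×41×21 + 12×43×21) mod 1763 = 1570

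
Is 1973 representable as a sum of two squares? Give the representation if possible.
23² + 38² (a=23, b=38)

Factorization: 1973 = 1973
By Fermat: n is sum of two squares iff every prime p ≡ 3 (mod 4) appears to even power.
All primes ≡ 3 (mod 4) appear to even power.
Search a = 0, 1, 2, … for 1973 - a² a perfect square: first hit at a = 23: 1973 - 529 = 1444 = 38².
1973 = 23² + 38² = 529 + 1444 ✓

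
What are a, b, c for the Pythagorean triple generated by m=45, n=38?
(581, 3420, 3469)

Euclid's formula: a = m² - n², b = 2mn, c = m² + n²
m = 45, n = 38
a = 45² - 38² = 2025 - 1444 = 581
b = 2 × 45 × 38 = 3420
c = 45² + 38² = 2025 + 1444 = 3469
Verification: 581² + 3420² = 337561 + 11696400 = 12033961 = 3469² ✓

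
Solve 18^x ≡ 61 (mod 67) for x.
31

Baby-step giant-step with step n = ⌈√67⌉ = 9.
Baby steps 18^j mod 67 (j:value) for j=0..8: 0:1, 1:18, 2:56, 3:3, 4:54, 5:34, 6:9, 7:28, 8:35.
Giant-step multiplier: 18^(-9) ≡ 18^(66-9) = 18^57 ≡ 5 (mod 67).
Giant steps γ_i = 61·5^i mod 67: γ_0=61, γ_1=37, γ_2=51, γ_3=54 (in table at j=4).
x = i·n + j = 3·9 + 4 = 31.
Check: 18^31 ≡ 61 (mod 67).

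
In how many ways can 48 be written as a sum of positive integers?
147273

p(n) counts ways to write n as a sum of positive integers (order ignored).
Euler's pentagonal recurrence: p(k) = p(k-1) + p(k-2) - p(k-5) - p(k-7) + p(k-12) + p(k-15) - ... (offsets j(3j∓1)/2, signs ++--, p(0)=1, p(<0)=0).
DP table for k = 0..47: p(0)=1, p(1)=1, p(2)=2, p(3)=3, p(4)=5, p(5)=7, p(6)=11, p(7)=15, p(8)=22, p(9)=30, p(10)=42, p(11)=56, p(12)=77, p(13)=101, p(14)=135, p(15)=176, p(16)=231, p(17)=297, p(18)=385, p(19)=490, p(20)=627, p(21)=792, p(22)=1002, p(23)=1255, p(24)=1575, p(25)=1958, p(26)=2436, p(27)=3010, p(28)=3718, p(29)=4565, p(30)=5604, p(31)=6842, p(32)=8349, p(33)=10143, p(34)=12310, p(35)=14883, p(36)=17977, p(37)=21637, p(38)=26015, p(39)=31185, p(40)=37338, p(41)=44583, p(42)=53174, p(43)=63261, p(44)=75175, p(45)=89134, p(46)=105558, p(47)=124754.
Final step: p(48) = p(47) + p(46) - p(43) - p(41) + p(36) + p(33) - p(26) - p(22) + p(13) + p(8)
= 124754 + 105558 - 63261 - 44583 + 17977 + 10143 - 2436 - 1002 + 101 + 22
= 147273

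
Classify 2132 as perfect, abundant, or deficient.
deficient

Proper divisors of 2132: sum = 1 + 2 + 4 + 13 + 26 + 41 + 52 + 82 + 164 + 533 + 1066 = 1984
Since 1984 < 2132, 2132 is deficient.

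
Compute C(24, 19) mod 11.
0

Using Lucas' theorem:
Write n=24 and k=19 in base 11:
n in base 11: [2, 2]
k in base 11: [1, 8]
C(24,19) mod 11 = ∏ C(n_i, k_i) mod 11
Digit binomials (mod 11): C(2,1) = 2; C(2,8) = 0 (k_i > n_i)
Product: 2 × 0 = 0 ≡ 0 (mod 11)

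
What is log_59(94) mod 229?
76

Baby-step giant-step with step n = ⌈√229⌉ = 16.
Baby steps 59^j mod 229 (j:value) for j=0..15: 0:1, 1:59, 2:46, 3:195, 4:55, 5:39, 6:11, 7:191, 8:48, 9:84, 10:147, 11:200, 12:121, 13:40, 14:70, 15:8.
Giant-step multiplier: 59^(-16) ≡ 59^(228-16) = 59^212 ≡ 180 (mod 229).
Giant steps γ_i = 94·180^i mod 229: γ_0=94, γ_1=203, γ_2=129, γ_3=91, γ_4=121 (in table at j=12).
x = i·n + j = 4·16 + 12 = 76.
Check: 59^76 ≡ 94 (mod 229).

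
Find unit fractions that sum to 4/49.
1/13 + 1/213 + 1/67841 + 1/9204734721

Greedy algorithm:
4/49: ceiling(49/4) = 13, use 1/13
3/637: ceiling(637/3) = 213, use 1/213
2/135681: ceiling(135681/2) = 67841, use 1/67841
1/9204734721: ceiling(9204734721/1) = 9204734721, use 1/9204734721
Result: 4/49 = 1/13 + 1/213 + 1/67841 + 1/9204734721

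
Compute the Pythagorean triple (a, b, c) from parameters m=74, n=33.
(4387, 4884, 6565)

Euclid's formula: a = m² - n², b = 2mn, c = m² + n²
m = 74, n = 33
a = 74² - 33² = 5476 - 1089 = 4387
b = 2 × 74 × 33 = 4884
c = 74² + 33² = 5476 + 1089 = 6565
Verification: 4387² + 4884² = 19245769 + 23853456 = 43099225 = 6565² ✓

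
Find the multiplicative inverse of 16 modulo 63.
4

gcd(16, 63) = 1, so the inverse exists.
Extended Euclidean algorithm on (63, 16):
63 = 3 × 16 + 15  ⟹  15 = (1)·63 + (-3)·16
16 = 1 × 15 + 1  ⟹  1 = (-1)·63 + (4)·16
So (4)·16 ≡ 1 (mod 63), i.e. 16^(-1) ≡ 4 (mod 63).
Check: 16 × 4 = 64 ≡ 1 (mod 63)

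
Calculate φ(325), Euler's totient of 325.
240

325 = 5^2 × 13
φ(n) = n × ∏(1 - 1/p) for each prime p dividing n
φ(325) = 325 × (1 - 1/5) × (1 - 1/13) = 240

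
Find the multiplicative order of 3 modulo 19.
18

19 is prime, so ord(3) divides φ(19) = 18.
Divisors of 18: 1, 2, 3, 6, 9, 18.
Repeated squaring: 3^1 ≡ 3, 3^2 ≡ 9, 3^4 ≡ 5, 3^8 ≡ 6, 3^16 ≡ 17 (mod 19).
Test 3^d mod 19 for each divisor d in increasing order:
3^1 ≡ 3
3^2 ≡ 9
3^3 = 3^2·3^1 ≡ 8
3^6 = 3^4·3^2 ≡ 7
3^9 = 3^8·3^1 ≡ 18
3^18 = 3^16·3^2 ≡ 1  ← first divisor giving 1
The order is 18.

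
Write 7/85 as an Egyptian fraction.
1/13 + 1/185 + 1/40885

Greedy algorithm:
7/85: ceiling(85/7) = 13, use 1/13
6/1105: ceiling(1105/6) = 185, use 1/185
1/40885: ceiling(40885/1) = 40885, use 1/40885
Result: 7/85 = 1/13 + 1/185 + 1/40885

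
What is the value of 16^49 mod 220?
196

Repeated squaring. Binary of 49 = 110001.
16^1 ≡ 16 (mod 220); 16^2 ≡ 36 (mod 220); 16^4 ≡ 196 (mod 220); 16^8 ≡ 136 (mod 220); 16^16 ≡ 16 (mod 220); 16^32 ≡ 36 (mod 220)
16^49 = 16^1 × 16^16 × 16^32 ≡ 196 (mod 220)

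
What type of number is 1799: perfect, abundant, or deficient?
deficient

Proper divisors of 1799: sum = 1 + 7 + 257 = 265
Since 265 < 1799, 1799 is deficient.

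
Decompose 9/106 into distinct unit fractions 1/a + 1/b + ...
1/12 + 1/636

Greedy algorithm:
9/106: ceiling(106/9) = 12, use 1/12
1/636: ceiling(636/1) = 636, use 1/636
Result: 9/106 = 1/12 + 1/636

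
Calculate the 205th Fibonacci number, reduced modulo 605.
5

Matrix identity: Q^n = [[F_(n+1), F_n], [F_n, F_(n-1)]] with Q = [[1,1],[1,0]].
n = 205 = 11001101₂. Square-and-multiply, entries mod 605:
Q^1 = [[1,1],[1,0]]
Q^3 = (Q^1)²·Q = [[3,2],[2,1]]
Q^6 = (Q^3)² = [[13,8],[8,5]]
Q^12 = (Q^6)² = [[233,144],[144,89]]
Q^25 = (Q^12)²·Q = [[393,5],[5,388]]
Q^51 = (Q^25)²·Q = [[474,199],[199,275]]
Q^102 = (Q^51)² = [[497,221],[221,276]]
Q^205 = (Q^102)²·Q = [[228,5],[5,223]]
F_205 mod 605 = Q^205[0][1] = 5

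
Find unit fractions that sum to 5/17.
1/4 + 1/23 + 1/1564

Greedy algorithm:
5/17: ceiling(17/5) = 4, use 1/4
3/68: ceiling(68/3) = 23, use 1/23
1/1564: ceiling(1564/1) = 1564, use 1/1564
Result: 5/17 = 1/4 + 1/23 + 1/1564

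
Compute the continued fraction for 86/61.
[1; 2, 2, 3, 1, 2]

Euclidean algorithm steps:
86 = 1 × 61 + 25
61 = 2 × 25 + 11
25 = 2 × 11 + 3
11 = 3 × 3 + 2
3 = 1 × 2 + 1
2 = 2 × 1 + 0
Continued fraction: [1; 2, 2, 3, 1, 2]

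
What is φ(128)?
64

128 = 2^7
φ(n) = n × ∏(1 - 1/p) for each prime p dividing n
φ(128) = 128 × (1 - 1/2) = 64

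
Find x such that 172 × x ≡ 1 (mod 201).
97

gcd(172, 201) = 1, so the inverse exists.
Extended Euclidean algorithm on (201, 172):
201 = 1 × 172 + 29  ⟹  29 = (1)·201 + (-1)·172
172 = 5 × 29 + 27  ⟹  27 = (-5)·201 + (6)·172
29 = 1 × 27 + 2  ⟹  2 = (6)·201 + (-7)·172
27 = 13 × 2 + 1  ⟹  1 = (-83)·201 + (97)·172
So (97)·172 ≡ 1 (mod 201), i.e. 172^(-1) ≡ 97 (mod 201).
Check: 172 × 97 = 16684 ≡ 1 (mod 201)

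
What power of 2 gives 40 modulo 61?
25

Baby-step giant-step with step n = ⌈√61⌉ = 8.
Baby steps 2^j mod 61 (j:value) for j=0..7: 0:1, 1:2, 2:4, 3:8, 4:16, 5:32, 6:3, 7:6.
Giant-step multiplier: 2^(-8) ≡ 2^(60-8) = 2^52 ≡ 56 (mod 61).
Giant steps γ_i = 40·56^i mod 61: γ_0=40, γ_1=44, γ_2=24, γ_3=2 (in table at j=1).
x = i·n + j = 3·8 + 1 = 25.
Check: 2^25 ≡ 40 (mod 61).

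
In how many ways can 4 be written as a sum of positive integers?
5

p(n) counts ways to write n as a sum of positive integers (order ignored).
Examples: 4; 3 + 1; 2 + 2; 2 + 1 + 1; 1 + 1 + 1 + 1
p(4) = 5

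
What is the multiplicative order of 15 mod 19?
18

19 is prime, so ord(15) divides φ(19) = 18.
Divisors of 18: 1, 2, 3, 6, 9, 18.
Repeated squaring: 15^1 ≡ 15, 15^2 ≡ 16, 15^4 ≡ 9, 15^8 ≡ 5, 15^16 ≡ 6 (mod 19).
Test 15^d mod 19 for each divisor d in increasing order:
15^1 ≡ 15
15^2 ≡ 16
15^3 = 15^2·15^1 ≡ 12
15^6 = 15^4·15^2 ≡ 11
15^9 = 15^8·15^1 ≡ 18
15^18 = 15^16·15^2 ≡ 1  ← first divisor giving 1
The order is 18.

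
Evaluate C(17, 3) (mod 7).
1

Using Lucas' theorem:
Write n=17 and k=3 in base 7:
n in base 7: [2, 3]
k in base 7: [0, 3]
C(17,3) mod 7 = ∏ C(n_i, k_i) mod 7
Digit binomials (mod 7): C(2,0) = 1; C(3,3) = 1
Product: 1 × 1 = 1 ≡ 1 (mod 7)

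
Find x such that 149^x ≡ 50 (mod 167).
164

Baby-step giant-step with step n = ⌈√167⌉ = 13.
Baby steps 149^j mod 167 (j:value) for j=0..12: 0:1, 1:149, 2:157, 3:13, 4:100, 5:37, 6:2, 7:131, 8:147, 9:26, 10:33, 11:74, 12:4.
Giant-step multiplier: 149^(-13) ≡ 149^(166-13) = 149^153 ≡ 109 (mod 167).
Giant steps γ_i = 50·109^i mod 167: γ_0=50, γ_1=106, γ_2=31, γ_3=39, γ_4=76, γ_5=101, γ_6=154, γ_7=86, γ_8=22, γ_9=60, γ_10=27, γ_11=104, γ_12=147 (in table at j=8).
x = i·n + j = 12·13 + 8 = 164.
Check: 149^164 ≡ 50 (mod 167).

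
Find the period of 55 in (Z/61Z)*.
60

61 is prime, so ord(55) divides φ(61) = 60.
Divisors of 60: 1, 2, 3, 4, 5, 6, 10, 12, 15, 20, 30, 60.
Repeated squaring: 55^1 ≡ 55, 55^2 ≡ 36, 55^4 ≡ 15, 55^8 ≡ 42, 55^16 ≡ 56, 55^32 ≡ 25 (mod 61).
Test 55^d mod 61 for each divisor d in increasing order:
55^1 ≡ 55
55^2 ≡ 36
55^3 = 55^2·55^1 ≡ 28
55^4 ≡ 15
55^5 = 55^4·55^1 ≡ 32
55^6 = 55^4·55^2 ≡ 52
55^10 = 55^8·55^2 ≡ 48
55^12 = 55^8·55^4 ≡ 20
55^15 = 55^8·55^4·55^2·55^1 ≡ 11
55^20 = 55^16·55^4 ≡ 47
55^30 = 55^16·55^8·55^4·55^2 ≡ 60
55^60 = 55^32·55^16·55^8·55^4 ≡ 1  ← first divisor giving 1
The order is 60.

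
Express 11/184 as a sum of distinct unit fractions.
1/17 + 1/1043 + 1/3262504

Greedy algorithm:
11/184: ceiling(184/11) = 17, use 1/17
3/3128: ceiling(3128/3) = 1043, use 1/1043
1/3262504: ceiling(3262504/1) = 3262504, use 1/3262504
Result: 11/184 = 1/17 + 1/1043 + 1/3262504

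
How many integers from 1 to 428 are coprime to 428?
212

428 = 2^2 × 107
φ(n) = n × ∏(1 - 1/p) for each prime p dividing n
φ(428) = 428 × (1 - 1/2) × (1 - 1/107) = 212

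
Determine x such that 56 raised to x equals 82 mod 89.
61

Baby-step giant-step with step n = ⌈√89⌉ = 10.
Baby steps 56^j mod 89 (j:value) for j=0..9: 0:1, 1:56, 2:21, 3:19, 4:85, 5:43, 6:5, 7:13, 8:16, 9:6.
Giant-step multiplier: 56^(-10) ≡ 56^(88-10) = 56^78 ≡ 40 (mod 89).
Giant steps γ_i = 82·40^i mod 89: γ_0=82, γ_1=76, γ_2=14, γ_3=26, γ_4=61, γ_5=37, γ_6=56 (in table at j=1).
x = i·n + j = 6·10 + 1 = 61.
Check: 56^61 ≡ 82 (mod 89).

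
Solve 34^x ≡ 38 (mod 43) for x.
2

Baby-step giant-step with step n = ⌈√43⌉ = 7.
Baby steps 34^j mod 43 (j:value) for j=0..6: 0:1, 1:34, 2:38, 3:2, 4:25, 5:33, 6:4.
h = 38 is already in the table at j=2, so x = 2.
Check: 34^2 ≡ 38 (mod 43).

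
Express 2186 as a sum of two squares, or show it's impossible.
31² + 35² (a=31, b=35)

Factorization: 2186 = 2 × 1093
By Fermat: n is sum of two squares iff every prime p ≡ 3 (mod 4) appears to even power.
All primes ≡ 3 (mod 4) appear to even power.
Search a = 0, 1, 2, … for 2186 - a² a perfect square: first hit at a = 31: 2186 - 961 = 1225 = 35².
2186 = 31² + 35² = 961 + 1225 ✓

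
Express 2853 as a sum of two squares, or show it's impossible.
33² + 42² (a=33, b=42)

Factorization: 2853 = 3^2 × 317
By Fermat: n is sum of two squares iff every prime p ≡ 3 (mod 4) appears to even power.
All primes ≡ 3 (mod 4) appear to even power.
Search a = 0, 1, 2, … for 2853 - a² a perfect square: first hit at a = 33: 2853 - 1089 = 1764 = 42².
2853 = 33² + 42² = 1089 + 1764 ✓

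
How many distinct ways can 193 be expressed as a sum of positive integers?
2168627105469

p(n) counts ways to write n as a sum of positive integers (order ignored).
Euler's pentagonal recurrence: p(k) = p(k-1) + p(k-2) - p(k-5) - p(k-7) + p(k-12) + p(k-15) - ... (offsets j(3j∓1)/2, signs ++--, p(0)=1, p(<0)=0).
DP table for k = 0..192: p(0)=1, p(1)=1, p(2)=2, p(3)=3, p(4)=5, p(5)=7, p(6)=11, p(7)=15, p(8)=22, p(9)=30, p(10)=42, p(11)=56, p(12)=77, p(13)=101, p(14)=135, p(15)=176, p(16)=231, p(17)=297, p(18)=385, p(19)=490, p(20)=627, p(21)=792, p(22)=1002, p(23)=1255, p(24)=1575, p(25)=1958, p(26)=2436, p(27)=3010, p(28)=3718, p(29)=4565, p(30)=5604, p(31)=6842, p(32)=8349, p(33)=10143, p(34)=12310, p(35)=14883, p(36)=17977, p(37)=21637, p(38)=26015, p(39)=31185, p(40)=37338, p(41)=44583, p(42)=53174, p(43)=63261, p(44)=75175, p(45)=89134, p(46)=105558, p(47)=124754, p(48)=147273, p(49)=173525, p(50)=204226, p(51)=239943, p(52)=281589, p(53)=329931, p(54)=386155, p(55)=451276, p(56)=526823, p(57)=614154, p(58)=715220, p(59)=831820, p(60)=966467, p(61)=1121505, p(62)=1300156, p(63)=1505499, p(64)=1741630, p(65)=2012558, p(66)=2323520, p(67)=2679689, p(68)=3087735, p(69)=3554345, p(70)=4087968, p(71)=4697205, p(72)=5392783, p(73)=6185689, p(74)=7089500, p(75)=8118264, p(76)=9289091, p(77)=10619863, p(78)=12132164, p(79)=13848650, p(80)=15796476, p(81)=18004327, p(82)=20506255, p(83)=23338469, p(84)=26543660, p(85)=30167357, p(86)=34262962, p(87)=38887673, p(88)=44108109, p(89)=49995925, p(90)=56634173, p(91)=64112359, p(92)=72533807, p(93)=82010177, p(94)=92669720, p(95)=104651419, p(96)=118114304, p(97)=133230930, p(98)=150198136, p(99)=169229875, p(100)=190569292, p(101)=214481126, p(102)=241265379, p(103)=271248950, p(104)=304801365, p(105)=342325709, p(106)=384276336, p(107)=431149389, p(108)=483502844, p(109)=541946240, p(110)=607163746, p(111)=679903203, p(112)=761002156, p(113)=851376628, p(114)=952050665, p(115)=1064144451, p(116)=1188908248, p(117)=1327710076, p(118)=1482074143, p(119)=1653668665, p(120)=1844349560, p(121)=2056148051, p(122)=2291320912, p(123)=2552338241, p(124)=2841940500, p(125)=3163127352, p(126)=3519222692, p(127)=3913864295, p(128)=4351078600, p(129)=4835271870, p(130)=5371315400, p(131)=5964539504, p(132)=6620830889, p(133)=7346629512, p(134)=8149040695, p(135)=9035836076, p(136)=10015581680, p(137)=11097645016, p(138)=12292341831, p(139)=13610949895, p(140)=15065878135, p(141)=16670689208, p(142)=18440293320, p(143)=20390982757, p(144)=22540654445, p(145)=24908858009, p(146)=27517052599, p(147)=30388671978, p(148)=33549419497, p(149)=37027355200, p(150)=40853235313, p(151)=45060624582, p(152)=49686288421, p(153)=54770336324, p(154)=60356673280, p(155)=66493182097, p(156)=73232243759, p(157)=80630964769, p(158)=88751778802, p(159)=97662728555, p(160)=107438159466, p(161)=118159068427, p(162)=129913904637, p(163)=142798995930, p(164)=156919475295, p(165)=172389800255, p(166)=189334822579, p(167)=207890420102, p(168)=228204732751, p(169)=250438925115, p(170)=274768617130, p(171)=301384802048, p(172)=330495499613, p(173)=362326859895, p(174)=397125074750, p(175)=435157697830, p(176)=476715857290, p(177)=522115831195, p(178)=571701605655, p(179)=625846753120, p(180)=684957390936, p(181)=749474411781, p(182)=819876908323, p(183)=896684817527, p(184)=980462880430, p(185)=1071823774337, p(186)=1171432692373, p(187)=1280011042268, p(188)=1398341745571, p(189)=1527273599625, p(190)=1667727404093, p(191)=1820701100652, p(192)=1987276856363.
Final step: p(193) = p(192) + p(191) - p(188) - p(186) + p(181) + p(178) - p(171) - p(167) + p(158) + p(153) - p(142) - p(136) + p(123) + p(116) - p(101) - p(93) + p(76) + p(67) - p(48) - p(38) + p(17) + p(6)
= 1987276856363 + 1820701100652 - 1398341745571 - 1171432692373 + 749474411781 + 571701605655 - 301384802048 - 207890420102 + 88751778802 + 54770336324 - 18440293320 - 10015581680 + 2552338241 + 1188908248 - 214481126 - 82010177 + 9289091 + 2679689 - 147273 - 26015 + 297 + 11
= 2168627105469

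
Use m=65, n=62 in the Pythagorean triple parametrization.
(381, 8060, 8069)

Euclid's formula: a = m² - n², b = 2mn, c = m² + n²
m = 65, n = 62
a = 65² - 62² = 4225 - 3844 = 381
b = 2 × 65 × 62 = 8060
c = 65² + 62² = 4225 + 3844 = 8069
Verification: 381² + 8060² = 145161 + 64963600 = 65108761 = 8069² ✓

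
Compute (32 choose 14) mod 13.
12

Using Lucas' theorem:
Write n=32 and k=14 in base 13:
n in base 13: [2, 6]
k in base 13: [1, 1]
C(32,14) mod 13 = ∏ C(n_i, k_i) mod 13
Digit binomials (mod 13): C(2,1) = 2; C(6,1) = 6
Product: 2 × 6 = 12 ≡ 12 (mod 13)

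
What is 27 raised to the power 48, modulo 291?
195

Repeated squaring. Binary of 48 = 110000.
27^1 ≡ 27 (mod 291); 27^2 ≡ 147 (mod 291); 27^4 ≡ 75 (mod 291); 27^8 ≡ 96 (mod 291); 27^16 ≡ 195 (mod 291); 27^32 ≡ 195 (mod 291)
27^48 = 27^16 × 27^32 ≡ 195 (mod 291)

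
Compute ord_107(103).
106

107 is prime, so ord(103) divides φ(107) = 106.
Divisors of 106: 1, 2, 53, 106.
Repeated squaring: 103^1 ≡ 103, 103^2 ≡ 16, 103^4 ≡ 42, 103^8 ≡ 52, 103^16 ≡ 29, 103^32 ≡ 92, 103^64 ≡ 11 (mod 107).
Test 103^d mod 107 for each divisor d in increasing order:
103^1 ≡ 103
103^2 ≡ 16
103^53 = 103^32·103^16·103^4·103^1 ≡ 106
103^106 = 103^64·103^32·103^8·103^2 ≡ 1  ← first divisor giving 1
The order is 106.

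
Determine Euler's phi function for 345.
176

345 = 3 × 5 × 23
φ(n) = n × ∏(1 - 1/p) for each prime p dividing n
φ(345) = 345 × (1 - 1/3) × (1 - 1/5) × (1 - 1/23) = 176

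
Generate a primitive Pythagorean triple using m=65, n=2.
(4221, 260, 4229)

Euclid's formula: a = m² - n², b = 2mn, c = m² + n²
m = 65, n = 2
a = 65² - 2² = 4225 - 4 = 4221
b = 2 × 65 × 2 = 260
c = 65² + 2² = 4225 + 4 = 4229
Verification: 4221² + 260² = 17816841 + 67600 = 17884441 = 4229² ✓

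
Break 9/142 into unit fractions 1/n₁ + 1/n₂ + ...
1/16 + 1/1136

Greedy algorithm:
9/142: ceiling(142/9) = 16, use 1/16
1/1136: ceiling(1136/1) = 1136, use 1/1136
Result: 9/142 = 1/16 + 1/1136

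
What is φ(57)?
36

57 = 3 × 19
φ(n) = n × ∏(1 - 1/p) for each prime p dividing n
φ(57) = 57 × (1 - 1/3) × (1 - 1/19) = 36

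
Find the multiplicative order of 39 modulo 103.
34

103 is prime, so ord(39) divides φ(103) = 102.
Divisors of 102: 1, 2, 3, 6, 17, 34, 51, 102.
Repeated squaring: 39^1 ≡ 39, 39^2 ≡ 79, 39^4 ≡ 61, 39^8 ≡ 13, 39^16 ≡ 66, 39^32 ≡ 30, 39^64 ≡ 76 (mod 103).
Test 39^d mod 103 for each divisor d in increasing order:
39^1 ≡ 39
39^2 ≡ 79
39^3 = 39^2·39^1 ≡ 94
39^6 = 39^4·39^2 ≡ 81
39^17 = 39^16·39^1 ≡ 102
39^34 = 39^32·39^2 ≡ 1  ← first divisor giving 1
The order is 34.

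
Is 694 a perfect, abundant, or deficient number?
deficient

Proper divisors of 694: sum = 1 + 2 + 347 = 350
Since 350 < 694, 694 is deficient.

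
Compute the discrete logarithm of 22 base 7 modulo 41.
11

Baby-step giant-step with step n = ⌈√41⌉ = 7.
Baby steps 7^j mod 41 (j:value) for j=0..6: 0:1, 1:7, 2:8, 3:15, 4:23, 5:38, 6:20.
Giant-step multiplier: 7^(-7) ≡ 7^(40-7) = 7^33 ≡ 29 (mod 41).
Giant steps γ_i = 22·29^i mod 41: γ_0=22, γ_1=23 (in table at j=4).
x = i·n + j = 1·7 + 4 = 11.
Check: 7^11 ≡ 22 (mod 41).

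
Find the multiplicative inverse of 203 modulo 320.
227

gcd(203, 320) = 1, so the inverse exists.
Extended Euclidean algorithm on (320, 203):
320 = 1 × 203 + 117  ⟹  117 = (1)·320 + (-1)·203
203 = 1 × 117 + 86  ⟹  86 = (-1)·320 + (2)·203
117 = 1 × 86 + 31  ⟹  31 = (2)·320 + (-3)·203
86 = 2 × 31 + 24  ⟹  24 = (-5)·320 + (8)·203
31 = 1 × 24 + 7  ⟹  7 = (7)·320 + (-11)·203
24 = 3 × 7 + 3  ⟹  3 = (-26)·320 + (41)·203
7 = 2 × 3 + 1  ⟹  1 = (59)·320 + (-93)·203
So (-93)·203 ≡ 1 (mod 320), i.e. 203^(-1) ≡ -93 ≡ 227 (mod 320).
Check: 203 × 227 = 46081 ≡ 1 (mod 320)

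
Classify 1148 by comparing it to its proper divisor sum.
abundant

Proper divisors of 1148: sum = 1 + 2 + 4 + 7 + 14 + 28 + 41 + 82 + 164 + 287 + 574 = 1204
Since 1204 > 1148, 1148 is abundant.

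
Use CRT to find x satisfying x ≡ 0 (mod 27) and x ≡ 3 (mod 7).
108

Using Chinese Remainder Theorem:
M = 27 × 7 = 189
M1 = 7, M2 = 27
y1 = 7^(-1) mod 27 = 4
y2 = 27^(-1) mod 7 = 6
x = (0×7×4 + 3×27×6) mod 189 = 108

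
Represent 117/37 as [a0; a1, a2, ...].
[3; 6, 6]

Euclidean algorithm steps:
117 = 3 × 37 + 6
37 = 6 × 6 + 1
6 = 6 × 1 + 0
Continued fraction: [3; 6, 6]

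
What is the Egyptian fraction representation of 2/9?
1/5 + 1/45

Greedy algorithm:
2/9: ceiling(9/2) = 5, use 1/5
1/45: ceiling(45/1) = 45, use 1/45
Result: 2/9 = 1/5 + 1/45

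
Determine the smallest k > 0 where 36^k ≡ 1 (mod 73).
18

73 is prime, so ord(36) divides φ(73) = 72.
Divisors of 72: 1, 2, 3, 4, 6, 8, 9, 12, 18, 24, 36, 72.
Repeated squaring: 36^1 ≡ 36, 36^2 ≡ 55, 36^4 ≡ 32, 36^8 ≡ 2, 36^16 ≡ 4, 36^32 ≡ 16, 36^64 ≡ 37 (mod 73).
Test 36^d mod 73 for each divisor d in increasing order:
36^1 ≡ 36
36^2 ≡ 55
36^3 = 36^2·36^1 ≡ 9
36^4 ≡ 32
36^6 = 36^4·36^2 ≡ 8
36^8 ≡ 2
36^9 = 36^8·36^1 ≡ 72
36^12 = 36^8·36^4 ≡ 64
36^18 = 36^16·36^2 ≡ 1  ← first divisor giving 1
The order is 18.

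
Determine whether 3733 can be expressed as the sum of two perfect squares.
22² + 57² (a=22, b=57)

Factorization: 3733 = 3733
By Fermat: n is sum of two squares iff every prime p ≡ 3 (mod 4) appears to even power.
All primes ≡ 3 (mod 4) appear to even power.
Search a = 0, 1, 2, … for 3733 - a² a perfect square: first hit at a = 22: 3733 - 484 = 3249 = 57².
3733 = 22² + 57² = 484 + 3249 ✓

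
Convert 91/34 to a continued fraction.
[2; 1, 2, 11]

Euclidean algorithm steps:
91 = 2 × 34 + 23
34 = 1 × 23 + 11
23 = 2 × 11 + 1
11 = 11 × 1 + 0
Continued fraction: [2; 1, 2, 11]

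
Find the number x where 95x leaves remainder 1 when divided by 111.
104

gcd(95, 111) = 1, so the inverse exists.
Extended Euclidean algorithm on (111, 95):
111 = 1 × 95 + 16  ⟹  16 = (1)·111 + (-1)·95
95 = 5 × 16 + 15  ⟹  15 = (-5)·111 + (6)·95
16 = 1 × 15 + 1  ⟹  1 = (6)·111 + (-7)·95
So (-7)·95 ≡ 1 (mod 111), i.e. 95^(-1) ≡ -7 ≡ 104 (mod 111).
Check: 95 × 104 = 9880 ≡ 1 (mod 111)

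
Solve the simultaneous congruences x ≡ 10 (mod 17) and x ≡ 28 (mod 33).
61

Using Chinese Remainder Theorem:
M = 17 × 33 = 561
M1 = 33, M2 = 17
y1 = 33^(-1) mod 17 = 16
y2 = 17^(-1) mod 33 = 2
x = (10×33×16 + 28×17×2) mod 561 = 61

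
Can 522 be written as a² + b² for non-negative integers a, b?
9² + 21² (a=9, b=21)

Factorization: 522 = 2 × 3^2 × 29
By Fermat: n is sum of two squares iff every prime p ≡ 3 (mod 4) appears to even power.
All primes ≡ 3 (mod 4) appear to even power.
Search a = 0, 1, 2, … for 522 - a² a perfect square: first hit at a = 9: 522 - 81 = 441 = 21².
522 = 9² + 21² = 81 + 441 ✓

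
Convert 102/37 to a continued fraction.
[2; 1, 3, 9]

Euclidean algorithm steps:
102 = 2 × 37 + 28
37 = 1 × 28 + 9
28 = 3 × 9 + 1
9 = 9 × 1 + 0
Continued fraction: [2; 1, 3, 9]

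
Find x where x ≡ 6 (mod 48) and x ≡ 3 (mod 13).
198

Using Chinese Remainder Theorem:
M = 48 × 13 = 624
M1 = 13, M2 = 48
y1 = 13^(-1) mod 48 = 37
y2 = 48^(-1) mod 13 = 3
x = (6×13×37 + 3×48×3) mod 624 = 198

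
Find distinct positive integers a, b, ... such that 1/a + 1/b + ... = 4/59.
1/15 + 1/885

Greedy algorithm:
4/59: ceiling(59/4) = 15, use 1/15
1/885: ceiling(885/1) = 885, use 1/885
Result: 4/59 = 1/15 + 1/885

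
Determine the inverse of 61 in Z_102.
97

gcd(61, 102) = 1, so the inverse exists.
Extended Euclidean algorithm on (102, 61):
102 = 1 × 61 + 41  ⟹  41 = (1)·102 + (-1)·61
61 = 1 × 41 + 20  ⟹  20 = (-1)·102 + (2)·61
41 = 2 × 20 + 1  ⟹  1 = (3)·102 + (-5)·61
So (-5)·61 ≡ 1 (mod 102), i.e. 61^(-1) ≡ -5 ≡ 97 (mod 102).
Check: 61 × 97 = 5917 ≡ 1 (mod 102)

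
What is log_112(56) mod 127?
109

Baby-step giant-step with step n = ⌈√127⌉ = 12.
Baby steps 112^j mod 127 (j:value) for j=0..11: 0:1, 1:112, 2:98, 3:54, 4:79, 5:85, 6:122, 7:75, 8:18, 9:111, 10:113, 11:83.
Giant-step multiplier: 112^(-12) ≡ 112^(126-12) = 112^114 ≡ 61 (mod 127).
Giant steps γ_i = 56·61^i mod 127: γ_0=56, γ_1=114, γ_2=96, γ_3=14, γ_4=92, γ_5=24, γ_6=67, γ_7=23, γ_8=6, γ_9=112 (in table at j=1).
x = i·n + j = 9·12 + 1 = 109.
Check: 112^109 ≡ 56 (mod 127).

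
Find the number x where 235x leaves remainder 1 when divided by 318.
295

gcd(235, 318) = 1, so the inverse exists.
Extended Euclidean algorithm on (318, 235):
318 = 1 × 235 + 83  ⟹  83 = (1)·318 + (-1)·235
235 = 2 × 83 + 69  ⟹  69 = (-2)·318 + (3)·235
83 = 1 × 69 + 14  ⟹  14 = (3)·318 + (-4)·235
69 = 4 × 14 + 13  ⟹  13 = (-14)·318 + (19)·235
14 = 1 × 13 + 1  ⟹  1 = (17)·318 + (-23)·235
So (-23)·235 ≡ 1 (mod 318), i.e. 235^(-1) ≡ -23 ≡ 295 (mod 318).
Check: 235 × 295 = 69325 ≡ 1 (mod 318)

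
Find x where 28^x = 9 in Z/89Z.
74

Baby-step giant-step with step n = ⌈√89⌉ = 10.
Baby steps 28^j mod 89 (j:value) for j=0..9: 0:1, 1:28, 2:72, 3:58, 4:22, 5:82, 6:71, 7:30, 8:39, 9:24.
Giant-step multiplier: 28^(-10) ≡ 28^(88-10) = 28^78 ≡ 20 (mod 89).
Giant steps γ_i = 9·20^i mod 89: γ_0=9, γ_1=2, γ_2=40, γ_3=88, γ_4=69, γ_5=45, γ_6=10, γ_7=22 (in table at j=4).
x = i·n + j = 7·10 + 4 = 74.
Check: 28^74 ≡ 9 (mod 89).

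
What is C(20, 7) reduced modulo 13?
1

Using Lucas' theorem:
Write n=20 and k=7 in base 13:
n in base 13: [1, 7]
k in base 13: [0, 7]
C(20,7) mod 13 = ∏ C(n_i, k_i) mod 13
Digit binomials (mod 13): C(1,0) = 1; C(7,7) = 1
Product: 1 × 1 = 1 ≡ 1 (mod 13)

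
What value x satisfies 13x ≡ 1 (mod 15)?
7

gcd(13, 15) = 1, so the inverse exists.
Extended Euclidean algorithm on (15, 13):
15 = 1 × 13 + 2  ⟹  2 = (1)·15 + (-1)·13
13 = 6 × 2 + 1  ⟹  1 = (-6)·15 + (7)·13
So (7)·13 ≡ 1 (mod 15), i.e. 13^(-1) ≡ 7 (mod 15).
Check: 13 × 7 = 91 ≡ 1 (mod 15)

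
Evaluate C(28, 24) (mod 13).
0

Using Lucas' theorem:
Write n=28 and k=24 in base 13:
n in base 13: [2, 2]
k in base 13: [1, 11]
C(28,24) mod 13 = ∏ C(n_i, k_i) mod 13
Digit binomials (mod 13): C(2,1) = 2; C(2,11) = 0 (k_i > n_i)
Product: 2 × 0 = 0 ≡ 0 (mod 13)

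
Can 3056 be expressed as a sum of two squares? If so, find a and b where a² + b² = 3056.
Not possible

Factorization: 3056 = 2^4 × 191
By Fermat: n is sum of two squares iff every prime p ≡ 3 (mod 4) appears to even power.
Prime(s) ≡ 3 (mod 4) with odd exponent: [(191, 1)]
Therefore 3056 cannot be expressed as a² + b².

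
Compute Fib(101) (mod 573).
356

Matrix identity: Q^n = [[F_(n+1), F_n], [F_n, F_(n-1)]] with Q = [[1,1],[1,0]].
n = 101 = 1100101₂. Square-and-multiply, entries mod 573:
Q^1 = [[1,1],[1,0]]
Q^3 = (Q^1)²·Q = [[3,2],[2,1]]
Q^6 = (Q^3)² = [[13,8],[8,5]]
Q^12 = (Q^6)² = [[233,144],[144,89]]
Q^25 = (Q^12)²·Q = [[490,535],[535,528]]
Q^50 = (Q^25)² = [[311,280],[280,31]]
Q^101 = (Q^50)²·Q = [[425,356],[356,69]]
F_101 mod 573 = Q^101[0][1] = 356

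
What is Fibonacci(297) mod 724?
214

Matrix identity: Q^n = [[F_(n+1), F_n], [F_n, F_(n-1)]] with Q = [[1,1],[1,0]].
n = 297 = 100101001₂. Square-and-multiply, entries mod 724:
Q^1 = [[1,1],[1,0]]
Q^2 = (Q^1)² = [[2,1],[1,1]]
Q^4 = (Q^2)² = [[5,3],[3,2]]
Q^9 = (Q^4)²·Q = [[55,34],[34,21]]
Q^18 = (Q^9)² = [[561,412],[412,149]]
Q^37 = (Q^18)²·Q = [[133,109],[109,24]]
Q^74 = (Q^37)² = [[610,461],[461,149]]
Q^148 = (Q^74)² = [[353,207],[207,146]]
Q^297 = (Q^148)²·Q = [[699,214],[214,485]]
F_297 mod 724 = Q^297[0][1] = 214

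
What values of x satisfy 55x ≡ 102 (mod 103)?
x ≡ 88 (mod 103)

gcd(55, 103) = 1, which divides 102, so solutions exist.
Find 55^(-1) mod 103 by the extended Euclidean algorithm:
103 = 1 × 55 + 48  ⟹  48 = (1)·103 + (-1)·55
55 = 1 × 48 + 7  ⟹  7 = (-1)·103 + (2)·55
48 = 6 × 7 + 6  ⟹  6 = (7)·103 + (-13)·55
7 = 1 × 6 + 1  ⟹  1 = (-8)·103 + (15)·55
So (15)·55 ≡ 1 (mod 103), i.e. 55^(-1) ≡ 15 (mod 103).
x ≡ 15 × 102 = 1530 ≡ 88 (mod 103).
Check: 55 × 88 = 4840 ≡ 102 (mod 103).
Unique solution: x ≡ 88 (mod 103)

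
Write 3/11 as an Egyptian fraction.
1/4 + 1/44

Greedy algorithm:
3/11: ceiling(11/3) = 4, use 1/4
1/44: ceiling(44/1) = 44, use 1/44
Result: 3/11 = 1/4 + 1/44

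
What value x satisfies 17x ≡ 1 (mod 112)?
33

gcd(17, 112) = 1, so the inverse exists.
Extended Euclidean algorithm on (112, 17):
112 = 6 × 17 + 10  ⟹  10 = (1)·112 + (-6)·17
17 = 1 × 10 + 7  ⟹  7 = (-1)·112 + (7)·17
10 = 1 × 7 + 3  ⟹  3 = (2)·112 + (-13)·17
7 = 2 × 3 + 1  ⟹  1 = (-5)·112 + (33)·17
So (33)·17 ≡ 1 (mod 112), i.e. 17^(-1) ≡ 33 (mod 112).
Check: 17 × 33 = 561 ≡ 1 (mod 112)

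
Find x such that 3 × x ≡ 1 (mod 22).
15

gcd(3, 22) = 1, so the inverse exists.
Extended Euclidean algorithm on (22, 3):
22 = 7 × 3 + 1  ⟹  1 = (1)·22 + (-7)·3
So (-7)·3 ≡ 1 (mod 22), i.e. 3^(-1) ≡ -7 ≡ 15 (mod 22).
Check: 3 × 15 = 45 ≡ 1 (mod 22)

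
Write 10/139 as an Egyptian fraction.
1/14 + 1/1946

Greedy algorithm:
10/139: ceiling(139/10) = 14, use 1/14
1/1946: ceiling(1946/1) = 1946, use 1/1946
Result: 10/139 = 1/14 + 1/1946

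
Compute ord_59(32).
58

59 is prime, so ord(32) divides φ(59) = 58.
Divisors of 58: 1, 2, 29, 58.
Repeated squaring: 32^1 ≡ 32, 32^2 ≡ 21, 32^4 ≡ 28, 32^8 ≡ 17, 32^16 ≡ 53, 32^32 ≡ 36 (mod 59).
Test 32^d mod 59 for each divisor d in increasing order:
32^1 ≡ 32
32^2 ≡ 21
32^29 = 32^16·32^8·32^4·32^1 ≡ 58
32^58 = 32^32·32^16·32^8·32^2 ≡ 1  ← first divisor giving 1
The order is 58.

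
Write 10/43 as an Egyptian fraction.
1/5 + 1/31 + 1/3333 + 1/22214445

Greedy algorithm:
10/43: ceiling(43/10) = 5, use 1/5
7/215: ceiling(215/7) = 31, use 1/31
2/6665: ceiling(6665/2) = 3333, use 1/3333
1/22214445: ceiling(22214445/1) = 22214445, use 1/22214445
Result: 10/43 = 1/5 + 1/31 + 1/3333 + 1/22214445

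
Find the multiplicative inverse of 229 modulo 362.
313

gcd(229, 362) = 1, so the inverse exists.
Extended Euclidean algorithm on (362, 229):
362 = 1 × 229 + 133  ⟹  133 = (1)·362 + (-1)·229
229 = 1 × 133 + 96  ⟹  96 = (-1)·362 + (2)·229
133 = 1 × 96 + 37  ⟹  37 = (2)·362 + (-3)·229
96 = 2 × 37 + 22  ⟹  22 = (-5)·362 + (8)·229
37 = 1 × 22 + 15  ⟹  15 = (7)·362 + (-11)·229
22 = 1 × 15 + 7  ⟹  7 = (-12)·362 + (19)·229
15 = 2 × 7 + 1  ⟹  1 = (31)·362 + (-49)·229
So (-49)·229 ≡ 1 (mod 362), i.e. 229^(-1) ≡ -49 ≡ 313 (mod 362).
Check: 229 × 313 = 71677 ≡ 1 (mod 362)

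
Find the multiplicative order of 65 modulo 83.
41

83 is prime, so ord(65) divides φ(83) = 82.
Divisors of 82: 1, 2, 41, 82.
Repeated squaring: 65^1 ≡ 65, 65^2 ≡ 75, 65^4 ≡ 64, 65^8 ≡ 29, 65^16 ≡ 11, 65^32 ≡ 38, 65^64 ≡ 33 (mod 83).
Test 65^d mod 83 for each divisor d in increasing order:
65^1 ≡ 65
65^2 ≡ 75
65^41 = 65^32·65^8·65^1 ≡ 1  ← first divisor giving 1
The order is 41.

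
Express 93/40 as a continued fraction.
[2; 3, 13]

Euclidean algorithm steps:
93 = 2 × 40 + 13
40 = 3 × 13 + 1
13 = 13 × 1 + 0
Continued fraction: [2; 3, 13]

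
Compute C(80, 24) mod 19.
0

Using Lucas' theorem:
Write n=80 and k=24 in base 19:
n in base 19: [4, 4]
k in base 19: [1, 5]
C(80,24) mod 19 = ∏ C(n_i, k_i) mod 19
Digit binomials (mod 19): C(4,1) = 4; C(4,5) = 0 (k_i > n_i)
Product: 4 × 0 = 0 ≡ 0 (mod 19)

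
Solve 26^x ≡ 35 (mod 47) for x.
17

Baby-step giant-step with step n = ⌈√47⌉ = 7.
Baby steps 26^j mod 47 (j:value) for j=0..6: 0:1, 1:26, 2:18, 3:45, 4:42, 5:11, 6:4.
Giant-step multiplier: 26^(-7) ≡ 26^(46-7) = 26^39 ≡ 33 (mod 47).
Giant steps γ_i = 35·33^i mod 47: γ_0=35, γ_1=27, γ_2=45 (in table at j=3).
x = i·n + j = 2·7 + 3 = 17.
Check: 26^17 ≡ 35 (mod 47).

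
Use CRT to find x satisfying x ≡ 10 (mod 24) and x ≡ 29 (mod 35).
274

Using Chinese Remainder Theorem:
M = 24 × 35 = 840
M1 = 35, M2 = 24
y1 = 35^(-1) mod 24 = 11
y2 = 24^(-1) mod 35 = 19
x = (10×35×11 + 29×24×19) mod 840 = 274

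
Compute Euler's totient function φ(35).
24

35 = 5 × 7
φ(n) = n × ∏(1 - 1/p) for each prime p dividing n
φ(35) = 35 × (1 - 1/5) × (1 - 1/7) = 24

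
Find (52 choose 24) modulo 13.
0

Using Lucas' theorem:
Write n=52 and k=24 in base 13:
n in base 13: [4, 0]
k in base 13: [1, 11]
C(52,24) mod 13 = ∏ C(n_i, k_i) mod 13
Digit binomials (mod 13): C(4,1) = 4; C(0,11) = 0 (k_i > n_i)
Product: 4 × 0 = 0 ≡ 0 (mod 13)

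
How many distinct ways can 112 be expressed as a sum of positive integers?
761002156

p(n) counts ways to write n as a sum of positive integers (order ignored).
Euler's pentagonal recurrence: p(k) = p(k-1) + p(k-2) - p(k-5) - p(k-7) + p(k-12) + p(k-15) - ... (offsets j(3j∓1)/2, signs ++--, p(0)=1, p(<0)=0).
DP table for k = 0..111: p(0)=1, p(1)=1, p(2)=2, p(3)=3, p(4)=5, p(5)=7, p(6)=11, p(7)=15, p(8)=22, p(9)=30, p(10)=42, p(11)=56, p(12)=77, p(13)=101, p(14)=135, p(15)=176, p(16)=231, p(17)=297, p(18)=385, p(19)=490, p(20)=627, p(21)=792, p(22)=1002, p(23)=1255, p(24)=1575, p(25)=1958, p(26)=2436, p(27)=3010, p(28)=3718, p(29)=4565, p(30)=5604, p(31)=6842, p(32)=8349, p(33)=10143, p(34)=12310, p(35)=14883, p(36)=17977, p(37)=21637, p(38)=26015, p(39)=31185, p(40)=37338, p(41)=44583, p(42)=53174, p(43)=63261, p(44)=75175, p(45)=89134, p(46)=105558, p(47)=124754, p(48)=147273, p(49)=173525, p(50)=204226, p(51)=239943, p(52)=281589, p(53)=329931, p(54)=386155, p(55)=451276, p(56)=526823, p(57)=614154, p(58)=715220, p(59)=831820, p(60)=966467, p(61)=1121505, p(62)=1300156, p(63)=1505499, p(64)=1741630, p(65)=2012558, p(66)=2323520, p(67)=2679689, p(68)=3087735, p(69)=3554345, p(70)=4087968, p(71)=4697205, p(72)=5392783, p(73)=6185689, p(74)=7089500, p(75)=8118264, p(76)=9289091, p(77)=10619863, p(78)=12132164, p(79)=13848650, p(80)=15796476, p(81)=18004327, p(82)=20506255, p(83)=23338469, p(84)=26543660, p(85)=30167357, p(86)=34262962, p(87)=38887673, p(88)=44108109, p(89)=49995925, p(90)=56634173, p(91)=64112359, p(92)=72533807, p(93)=82010177, p(94)=92669720, p(95)=104651419, p(96)=118114304, p(97)=133230930, p(98)=150198136, p(99)=169229875, p(100)=190569292, p(101)=214481126, p(102)=241265379, p(103)=271248950, p(104)=304801365, p(105)=342325709, p(106)=384276336, p(107)=431149389, p(108)=483502844, p(109)=541946240, p(110)=607163746, p(111)=679903203.
Final step: p(112) = p(111) + p(110) - p(107) - p(105) + p(100) + p(97) - p(90) - p(86) + p(77) + p(72) - p(61) - p(55) + p(42) + p(35) - p(20) - p(12)
= 679903203 + 607163746 - 431149389 - 342325709 + 190569292 + 133230930 - 56634173 - 34262962 + 10619863 + 5392783 - 1121505 - 451276 + 53174 + 14883 - 627 - 77
= 761002156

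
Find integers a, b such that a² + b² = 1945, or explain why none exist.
3² + 44² (a=3, b=44)

Factorization: 1945 = 5 × 389
By Fermat: n is sum of two squares iff every prime p ≡ 3 (mod 4) appears to even power.
All primes ≡ 3 (mod 4) appear to even power.
Search a = 0, 1, 2, … for 1945 - a² a perfect square: first hit at a = 3: 1945 - 9 = 1936 = 44².
1945 = 3² + 44² = 9 + 1936 ✓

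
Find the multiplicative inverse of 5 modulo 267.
107

gcd(5, 267) = 1, so the inverse exists.
Extended Euclidean algorithm on (267, 5):
267 = 53 × 5 + 2  ⟹  2 = (1)·267 + (-53)·5
5 = 2 × 2 + 1  ⟹  1 = (-2)·267 + (107)·5
So (107)·5 ≡ 1 (mod 267), i.e. 5^(-1) ≡ 107 (mod 267).
Check: 5 × 107 = 535 ≡ 1 (mod 267)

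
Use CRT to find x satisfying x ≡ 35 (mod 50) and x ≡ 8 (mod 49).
1135

Using Chinese Remainder Theorem:
M = 50 × 49 = 2450
M1 = 49, M2 = 50
y1 = 49^(-1) mod 50 = 49
y2 = 50^(-1) mod 49 = 1
x = (35×49×49 + 8×50×1) mod 2450 = 1135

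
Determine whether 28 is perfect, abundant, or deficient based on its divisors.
perfect

Proper divisors of 28: sum = 1 + 2 + 4 + 7 + 14 = 28
Since 28 = 28, 28 is perfect.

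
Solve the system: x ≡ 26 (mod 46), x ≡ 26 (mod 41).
26

Using Chinese Remainder Theorem:
M = 46 × 41 = 1886
M1 = 41, M2 = 46
y1 = 41^(-1) mod 46 = 9
y2 = 46^(-1) mod 41 = 33
x = (26×41×9 + 26×46×33) mod 1886 = 26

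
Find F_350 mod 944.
473

Matrix identity: Q^n = [[F_(n+1), F_n], [F_n, F_(n-1)]] with Q = [[1,1],[1,0]].
n = 350 = 101011110₂. Square-and-multiply, entries mod 944:
Q^1 = [[1,1],[1,0]]
Q^2 = (Q^1)² = [[2,1],[1,1]]
Q^5 = (Q^2)²·Q = [[8,5],[5,3]]
Q^10 = (Q^5)² = [[89,55],[55,34]]
Q^21 = (Q^10)²·Q = [[719,562],[562,157]]
Q^43 = (Q^21)²·Q = [[685,197],[197,488]]
Q^87 = (Q^43)²·Q = [[907,162],[162,745]]
Q^175 = (Q^87)²·Q = [[709,237],[237,472]]
Q^350 = (Q^175)² = [[2,473],[473,473]]
F_350 mod 944 = Q^350[0][1] = 473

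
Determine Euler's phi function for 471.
312

471 = 3 × 157
φ(n) = n × ∏(1 - 1/p) for each prime p dividing n
φ(471) = 471 × (1 - 1/3) × (1 - 1/157) = 312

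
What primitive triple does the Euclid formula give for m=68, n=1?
(4623, 136, 4625)

Euclid's formula: a = m² - n², b = 2mn, c = m² + n²
m = 68, n = 1
a = 68² - 1² = 4624 - 1 = 4623
b = 2 × 68 × 1 = 136
c = 68² + 1² = 4624 + 1 = 4625
Verification: 4623² + 136² = 21372129 + 18496 = 21390625 = 4625² ✓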